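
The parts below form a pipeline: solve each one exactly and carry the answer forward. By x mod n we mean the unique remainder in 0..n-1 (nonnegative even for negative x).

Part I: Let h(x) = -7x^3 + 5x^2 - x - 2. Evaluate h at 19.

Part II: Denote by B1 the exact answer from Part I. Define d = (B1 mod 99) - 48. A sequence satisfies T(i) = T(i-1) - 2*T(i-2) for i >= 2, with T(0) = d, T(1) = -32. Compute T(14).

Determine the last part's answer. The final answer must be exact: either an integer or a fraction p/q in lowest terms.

Part I: -7*(19)^3 + 5*(19)^2 - 1*(19)^1 - 2 = (-48013) + (1805) + (-19) + (-2) = -46229; answer -46229
Part II: B1 = -46229; d = -44; T(2) = 1*(-32) - 2*(-44) = 56; iterating: T(2)=56, T(3)=120, T(4)=8, T(5)=-232, T(6)=-248, T(7)=216, T(8)=712, T(9)=280, T(10)=-1144, T(11)=-1704, T(12)=584, T(13)=3992, T(14)=2824; answer 2824

2824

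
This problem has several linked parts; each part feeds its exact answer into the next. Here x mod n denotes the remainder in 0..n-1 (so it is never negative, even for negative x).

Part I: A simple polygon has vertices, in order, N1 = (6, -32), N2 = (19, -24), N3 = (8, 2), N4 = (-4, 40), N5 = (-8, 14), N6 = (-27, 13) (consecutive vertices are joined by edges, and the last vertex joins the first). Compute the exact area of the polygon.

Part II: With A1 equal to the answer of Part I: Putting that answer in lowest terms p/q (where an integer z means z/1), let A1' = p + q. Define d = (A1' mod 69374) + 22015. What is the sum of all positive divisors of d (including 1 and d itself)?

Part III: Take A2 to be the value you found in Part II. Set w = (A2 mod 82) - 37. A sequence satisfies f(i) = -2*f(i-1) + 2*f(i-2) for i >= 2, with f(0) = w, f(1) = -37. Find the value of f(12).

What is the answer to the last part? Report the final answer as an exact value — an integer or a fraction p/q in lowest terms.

Part I: cross terms: (6*-24 - 19*-32)=464, (19*2 - 8*-24)=230, (8*40 - -4*2)=328, (-4*14 - -8*40)=264, (-8*13 - -27*14)=274, (-27*-32 - 6*13)=786; twice the area = |2346| = 2346; area = 1173; answer 1173
Part II: A1 = 1173; threaded value p + q = 1174; d = 23189; 23189 is prime, so its only divisors are 1 and 23189; sigma = 1 + 23189 = 23190; answer 23190
Part III: A2 = 23190; w = 29; f(2) = -2*(-37) + 2*(29) = 132; iterating: f(2)=132, f(3)=-338, f(4)=940, f(5)=-2556, f(6)=6992, f(7)=-19096, f(8)=52176, f(9)=-142544, f(10)=389440, f(11)=-1063968, f(12)=2906816; answer 2906816

2906816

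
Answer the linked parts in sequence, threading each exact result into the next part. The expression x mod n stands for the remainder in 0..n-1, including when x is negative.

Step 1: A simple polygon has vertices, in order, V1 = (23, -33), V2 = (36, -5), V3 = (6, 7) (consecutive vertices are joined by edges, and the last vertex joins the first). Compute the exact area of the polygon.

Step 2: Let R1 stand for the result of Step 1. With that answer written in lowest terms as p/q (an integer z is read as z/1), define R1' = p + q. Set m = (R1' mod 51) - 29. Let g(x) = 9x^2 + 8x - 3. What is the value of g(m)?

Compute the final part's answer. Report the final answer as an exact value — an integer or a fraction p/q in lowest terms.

Step 1: cross terms: (23*-5 - 36*-33)=1073, (36*7 - 6*-5)=282, (6*-33 - 23*7)=-359; twice the area = |996| = 996; area = 498; answer 498
Step 2: R1 = 498; threaded value p + q = 499; m = 11; 9*(11)^2 + 8*(11)^1 - 3 = (1089) + (88) + (-3) = 1174; answer 1174

1174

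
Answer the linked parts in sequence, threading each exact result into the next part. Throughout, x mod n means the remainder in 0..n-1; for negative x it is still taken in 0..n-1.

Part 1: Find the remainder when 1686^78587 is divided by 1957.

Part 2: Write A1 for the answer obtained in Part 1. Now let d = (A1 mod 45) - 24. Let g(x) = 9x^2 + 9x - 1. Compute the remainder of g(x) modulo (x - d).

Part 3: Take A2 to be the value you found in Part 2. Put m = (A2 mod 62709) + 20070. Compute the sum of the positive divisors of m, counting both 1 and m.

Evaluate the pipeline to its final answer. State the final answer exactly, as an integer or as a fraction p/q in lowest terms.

Part 1: squarings mod 1957: 1686^1=1686, 1686^2=1032, 1686^4=416, 1686^8=840, 1686^16=1080, 1686^32=28, 1686^64=784, 1686^128=158, 1686^256=1480, 1686^512=517, 1686^1024=1137, 1686^2048=1149, 1686^4096=1183, 1686^8192=234, 1686^16384=1917, 1686^32768=1600, 1686^65536=244; 1686^78587 = 1686^1 * 1686^2 * 1686^8 * 1686^16 * 1686^32 * 1686^64 * 1686^128 * 1686^512 * 1686^4096 * 1686^8192 * 1686^65536 = 129 (mod 1957); answer 129
Part 2: A1 = 129; d = 15; remainder = value at the root: 9*(15)^2 + 9*(15)^1 - 1 = (2025) + (135) + (-1) = 2159; answer 2159
Part 3: A2 = 2159; m = 22229; 22229 is prime, so its only divisors are 1 and 22229; sigma = 1 + 22229 = 22230; answer 22230

22230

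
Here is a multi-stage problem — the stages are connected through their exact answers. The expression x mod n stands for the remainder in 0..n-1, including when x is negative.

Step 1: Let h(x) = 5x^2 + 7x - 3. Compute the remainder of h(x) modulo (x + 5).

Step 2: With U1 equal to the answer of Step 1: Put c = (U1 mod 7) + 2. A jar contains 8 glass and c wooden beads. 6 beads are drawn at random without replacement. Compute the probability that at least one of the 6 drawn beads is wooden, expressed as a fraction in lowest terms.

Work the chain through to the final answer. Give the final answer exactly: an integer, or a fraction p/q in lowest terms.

Step 1: remainder = value at the root: 5*(-5)^2 + 7*(-5)^1 - 3 = (125) + (-35) + (-3) = 87; answer 87
Step 2: U1 = 87; c = 5; total draws C(13,6) = 1716; complement C(8,6) = 28; favorable 1716 - 28 = 1688; P = 422/429; answer 422/429

422/429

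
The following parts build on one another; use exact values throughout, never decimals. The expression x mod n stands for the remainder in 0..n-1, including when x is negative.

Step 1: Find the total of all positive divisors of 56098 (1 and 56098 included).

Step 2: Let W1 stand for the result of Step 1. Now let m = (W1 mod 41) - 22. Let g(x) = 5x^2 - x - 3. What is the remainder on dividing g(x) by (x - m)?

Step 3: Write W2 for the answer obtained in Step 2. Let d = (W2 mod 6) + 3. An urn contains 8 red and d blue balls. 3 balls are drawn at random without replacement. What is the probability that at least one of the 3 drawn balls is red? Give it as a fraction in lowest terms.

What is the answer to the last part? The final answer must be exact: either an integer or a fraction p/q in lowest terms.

Step 1: 56098 = 2 * 7 * 4007; sigma = (1 + 2) * (1 + 7) * (1 + 4007) = 3 * 8 * 4008 = 96192; answer 96192
Step 2: W1 = 96192; m = -16; remainder = value at the root: 5*(-16)^2 - 1*(-16)^1 - 3 = (1280) + (16) + (-3) = 1293; answer 1293
Step 3: W2 = 1293; d = 6; total draws C(14,3) = 364; complement C(6,3) = 20; favorable 364 - 20 = 344; P = 86/91; answer 86/91

86/91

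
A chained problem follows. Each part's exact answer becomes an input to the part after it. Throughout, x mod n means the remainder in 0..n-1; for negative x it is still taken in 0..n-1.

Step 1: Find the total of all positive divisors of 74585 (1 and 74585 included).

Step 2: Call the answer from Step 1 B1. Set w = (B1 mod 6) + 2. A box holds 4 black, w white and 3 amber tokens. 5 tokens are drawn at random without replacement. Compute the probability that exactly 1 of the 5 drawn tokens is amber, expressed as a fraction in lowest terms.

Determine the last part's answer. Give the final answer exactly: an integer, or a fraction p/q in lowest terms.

Step 1: 74585 = 5 * 7 * 2131; sigma = (1 + 5) * (1 + 7) * (1 + 2131) = 6 * 8 * 2132 = 102336; answer 102336
Step 2: B1 = 102336; w = 2; total draws C(9,5) = 126; favorable C(3,1)*C(6,4) = 45; P = 5/14; answer 5/14

5/14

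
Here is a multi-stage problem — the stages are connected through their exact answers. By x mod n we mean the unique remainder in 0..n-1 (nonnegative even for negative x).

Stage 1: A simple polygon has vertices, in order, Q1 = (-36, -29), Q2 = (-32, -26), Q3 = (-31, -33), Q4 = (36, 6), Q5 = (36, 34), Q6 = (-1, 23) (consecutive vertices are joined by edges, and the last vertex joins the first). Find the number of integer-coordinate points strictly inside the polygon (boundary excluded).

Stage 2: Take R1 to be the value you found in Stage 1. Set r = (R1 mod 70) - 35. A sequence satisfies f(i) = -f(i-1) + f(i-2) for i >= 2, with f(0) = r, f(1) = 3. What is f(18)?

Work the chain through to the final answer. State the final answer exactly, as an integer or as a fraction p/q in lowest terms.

-34901

Stage 1: cross terms: (-36*-26 - -32*-29)=8, (-32*-33 - -31*-26)=250, (-31*6 - 36*-33)=1002, (36*34 - 36*6)=1008, (36*23 - -1*34)=862, (-1*-29 - -36*23)=857; twice the area = |3987| = 3987; area = 3987/2; boundary points = 1 + 1 + 1 + 28 + 1 + 1 = 33; strictly interior points = area - boundary/2 + 1 = 1978; answer 1978
Stage 2: R1 = 1978; r = -17; f(2) = -1*(3) + 1*(-17) = -20; iterating: f(2)=-20, f(3)=23, f(4)=-43, f(5)=66, f(6)=-109, f(7)=175, f(8)=-284, f(9)=459, f(10)=-743, f(11)=1202, f(12)=-1945, f(13)=3147, f(14)=-5092, f(15)=8239, f(16)=-13331, f(17)=21570, f(18)=-34901; answer -34901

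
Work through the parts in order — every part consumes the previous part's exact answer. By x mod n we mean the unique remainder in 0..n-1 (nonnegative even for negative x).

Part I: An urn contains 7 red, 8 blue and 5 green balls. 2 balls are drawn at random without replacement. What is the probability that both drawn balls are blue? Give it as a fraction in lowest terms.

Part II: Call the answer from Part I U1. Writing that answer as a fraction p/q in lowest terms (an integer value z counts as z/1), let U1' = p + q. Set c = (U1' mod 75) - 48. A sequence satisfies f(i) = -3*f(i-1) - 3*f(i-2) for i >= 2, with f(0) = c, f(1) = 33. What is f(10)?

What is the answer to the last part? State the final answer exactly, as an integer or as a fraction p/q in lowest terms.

1215

Part I: total draws C(20,2) = 190; favorable C(8,2) = 28; P = 14/95; answer 14/95
Part II: U1 = 14/95; threaded value p + q = 109; c = -14; f(2) = -3*(33) - 3*(-14) = -57; iterating: f(2)=-57, f(3)=72, f(4)=-45, f(5)=-81, f(6)=378, f(7)=-891, f(8)=1539, f(9)=-1944, f(10)=1215; answer 1215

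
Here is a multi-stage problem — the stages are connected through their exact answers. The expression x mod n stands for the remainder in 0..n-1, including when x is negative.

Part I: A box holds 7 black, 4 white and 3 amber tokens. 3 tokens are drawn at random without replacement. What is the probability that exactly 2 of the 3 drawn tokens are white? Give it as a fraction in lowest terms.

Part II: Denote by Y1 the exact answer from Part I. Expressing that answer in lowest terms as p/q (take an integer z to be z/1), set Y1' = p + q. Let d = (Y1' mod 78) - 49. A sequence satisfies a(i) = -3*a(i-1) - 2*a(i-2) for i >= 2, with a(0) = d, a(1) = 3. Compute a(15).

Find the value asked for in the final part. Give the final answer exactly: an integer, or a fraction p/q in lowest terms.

Part I: total draws C(14,3) = 364; favorable C(4,2)*C(10,1) = 60; P = 15/91; answer 15/91
Part II: Y1 = 15/91; threaded value p + q = 106; d = -21; a(2) = -3*(3) - 2*(-21) = 33; iterating: a(2)=33, a(3)=-105, a(4)=249, a(5)=-537, a(6)=1113, a(7)=-2265, a(8)=4569, a(9)=-9177, a(10)=18393, a(11)=-36825, a(12)=73689, a(13)=-147417, a(14)=294873, a(15)=-589785; answer -589785

-589785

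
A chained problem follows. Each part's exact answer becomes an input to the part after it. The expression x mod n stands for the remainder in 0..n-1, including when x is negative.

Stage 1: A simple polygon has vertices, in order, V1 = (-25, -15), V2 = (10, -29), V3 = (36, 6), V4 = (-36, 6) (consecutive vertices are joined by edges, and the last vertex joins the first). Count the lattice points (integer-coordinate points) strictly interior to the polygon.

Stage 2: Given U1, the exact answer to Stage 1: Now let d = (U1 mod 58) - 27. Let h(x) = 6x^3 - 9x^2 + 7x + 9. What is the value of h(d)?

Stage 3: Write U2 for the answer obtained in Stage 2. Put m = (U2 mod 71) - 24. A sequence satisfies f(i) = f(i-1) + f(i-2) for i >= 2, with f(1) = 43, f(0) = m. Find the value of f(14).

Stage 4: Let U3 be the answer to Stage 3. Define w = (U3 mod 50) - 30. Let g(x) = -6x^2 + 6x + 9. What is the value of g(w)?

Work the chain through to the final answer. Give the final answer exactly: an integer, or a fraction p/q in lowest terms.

-531

Stage 1: cross terms: (-25*-29 - 10*-15)=875, (10*6 - 36*-29)=1104, (36*6 - -36*6)=432, (-36*-15 - -25*6)=690; twice the area = |3101| = 3101; area = 3101/2; boundary points = 7 + 1 + 72 + 1 = 81; strictly interior points = area - boundary/2 + 1 = 1511; answer 1511
Stage 2: U1 = 1511; d = -24; 6*(-24)^3 - 9*(-24)^2 + 7*(-24)^1 + 9 = (-82944) + (-5184) + (-168) + (9) = -88287; answer -88287
Stage 3: U2 = -88287; m = 13; f(2) = 1*(43) + 1*(13) = 56; iterating: f(2)=56, f(3)=99, f(4)=155, f(5)=254, f(6)=409, f(7)=663, f(8)=1072, f(9)=1735, f(10)=2807, f(11)=4542, f(12)=7349, f(13)=11891, f(14)=19240; answer 19240
Stage 4: U3 = 19240; w = 10; -6*(10)^2 + 6*(10)^1 + 9 = (-600) + (60) + (9) = -531; answer -531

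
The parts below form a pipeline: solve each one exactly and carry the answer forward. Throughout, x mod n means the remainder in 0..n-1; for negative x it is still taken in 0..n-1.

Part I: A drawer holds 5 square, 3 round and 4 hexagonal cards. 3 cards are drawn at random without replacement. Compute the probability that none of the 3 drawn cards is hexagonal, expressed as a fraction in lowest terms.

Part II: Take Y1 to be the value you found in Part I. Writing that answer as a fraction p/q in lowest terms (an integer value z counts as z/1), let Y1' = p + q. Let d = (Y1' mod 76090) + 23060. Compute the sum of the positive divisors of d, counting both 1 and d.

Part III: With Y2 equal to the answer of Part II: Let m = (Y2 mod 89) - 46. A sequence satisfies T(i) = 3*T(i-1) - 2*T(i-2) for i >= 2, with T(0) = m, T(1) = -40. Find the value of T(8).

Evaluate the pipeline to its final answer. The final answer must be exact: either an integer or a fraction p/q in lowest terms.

-11978

Part I: total draws C(12,3) = 220; favorable C(8,3) = 56; P = 14/55; answer 14/55
Part II: Y1 = 14/55; threaded value p + q = 69; d = 23129; 23129 = 101 * 229; sigma = (1 + 101) * (1 + 229) = 102 * 230 = 23460; answer 23460
Part III: Y2 = 23460; m = 7; T(2) = 3*(-40) - 2*(7) = -134; iterating: T(2)=-134, T(3)=-322, T(4)=-698, T(5)=-1450, T(6)=-2954, T(7)=-5962, T(8)=-11978; answer -11978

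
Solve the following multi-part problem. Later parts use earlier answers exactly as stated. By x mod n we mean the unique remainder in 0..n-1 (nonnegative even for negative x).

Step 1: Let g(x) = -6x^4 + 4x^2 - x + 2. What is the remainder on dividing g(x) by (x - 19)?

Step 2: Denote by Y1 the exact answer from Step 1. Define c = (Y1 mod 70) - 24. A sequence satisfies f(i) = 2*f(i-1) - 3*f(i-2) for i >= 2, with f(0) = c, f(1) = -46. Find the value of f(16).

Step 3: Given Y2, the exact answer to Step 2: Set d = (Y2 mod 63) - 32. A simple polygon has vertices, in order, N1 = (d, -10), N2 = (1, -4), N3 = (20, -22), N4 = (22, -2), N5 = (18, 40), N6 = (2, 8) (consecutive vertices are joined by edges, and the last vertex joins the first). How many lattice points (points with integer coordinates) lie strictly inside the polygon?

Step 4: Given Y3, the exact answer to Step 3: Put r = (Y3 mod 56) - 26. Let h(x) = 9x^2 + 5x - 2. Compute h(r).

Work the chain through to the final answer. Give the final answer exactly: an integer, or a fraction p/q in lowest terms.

1032

Step 1: remainder = value at the root: -6*(19)^4 + 4*(19)^2 - 1*(19)^1 + 2 = (-781926) + (1444) + (-19) + (2) = -780499; answer -780499
Step 2: Y1 = -780499; c = -23; f(2) = 2*(-46) - 3*(-23) = -23; iterating: f(2)=-23, f(3)=92, f(4)=253, f(5)=230, f(6)=-299, f(7)=-1288, f(8)=-1679, f(9)=506, f(10)=6049, f(11)=10580, f(12)=3013, f(13)=-25714, f(14)=-60467, f(15)=-43792, f(16)=93817; answer 93817
Step 3: Y2 = 93817; d = -22; cross terms: (-22*-4 - 1*-10)=98, (1*-22 - 20*-4)=58, (20*-2 - 22*-22)=444, (22*40 - 18*-2)=916, (18*8 - 2*40)=64, (2*-10 - -22*8)=156; twice the area = |1736| = 1736; area = 868; boundary points = 1 + 1 + 2 + 2 + 16 + 6 = 28; strictly interior points = area - boundary/2 + 1 = 855; answer 855
Step 4: Y3 = 855; r = -11; 9*(-11)^2 + 5*(-11)^1 - 2 = (1089) + (-55) + (-2) = 1032; answer 1032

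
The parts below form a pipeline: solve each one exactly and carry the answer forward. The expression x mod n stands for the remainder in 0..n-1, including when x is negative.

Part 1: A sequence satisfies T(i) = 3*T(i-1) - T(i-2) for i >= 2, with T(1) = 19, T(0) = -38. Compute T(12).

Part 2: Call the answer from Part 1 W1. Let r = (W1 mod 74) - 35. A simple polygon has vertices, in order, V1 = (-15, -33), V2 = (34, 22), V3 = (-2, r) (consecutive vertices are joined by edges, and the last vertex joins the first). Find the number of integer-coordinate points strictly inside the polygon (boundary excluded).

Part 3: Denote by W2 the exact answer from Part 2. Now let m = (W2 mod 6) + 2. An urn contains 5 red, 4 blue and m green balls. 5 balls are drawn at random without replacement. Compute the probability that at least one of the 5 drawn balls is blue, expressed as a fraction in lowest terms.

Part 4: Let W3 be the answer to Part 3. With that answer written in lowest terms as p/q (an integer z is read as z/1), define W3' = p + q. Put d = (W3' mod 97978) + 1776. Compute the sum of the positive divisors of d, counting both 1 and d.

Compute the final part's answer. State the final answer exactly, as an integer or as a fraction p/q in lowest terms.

2508

Part 1: T(2) = 3*(19) - 1*(-38) = 95; iterating: T(2)=95, T(3)=266, T(4)=703, T(5)=1843, T(6)=4826, T(7)=12635, T(8)=33079, T(9)=86602, T(10)=226727, T(11)=593579, T(12)=1554010; answer 1554010
Part 2: W1 = 1554010; r = -25; cross terms: (-15*22 - 34*-33)=792, (34*-25 - -2*22)=-806, (-2*-33 - -15*-25)=-309; twice the area = |-323| = 323; area = 323/2; boundary points = 1 + 1 + 1 = 3; strictly interior points = area - boundary/2 + 1 = 161; answer 161
Part 3: W2 = 161; m = 7; total draws C(16,5) = 4368; complement C(12,5) = 792; favorable 4368 - 792 = 3576; P = 149/182; answer 149/182
Part 4: W3 = 149/182; threaded value p + q = 331; d = 2107; 2107 = 7^2 * 43; sigma = (1 + 7 + 49) * (1 + 43) = 57 * 44 = 2508; answer 2508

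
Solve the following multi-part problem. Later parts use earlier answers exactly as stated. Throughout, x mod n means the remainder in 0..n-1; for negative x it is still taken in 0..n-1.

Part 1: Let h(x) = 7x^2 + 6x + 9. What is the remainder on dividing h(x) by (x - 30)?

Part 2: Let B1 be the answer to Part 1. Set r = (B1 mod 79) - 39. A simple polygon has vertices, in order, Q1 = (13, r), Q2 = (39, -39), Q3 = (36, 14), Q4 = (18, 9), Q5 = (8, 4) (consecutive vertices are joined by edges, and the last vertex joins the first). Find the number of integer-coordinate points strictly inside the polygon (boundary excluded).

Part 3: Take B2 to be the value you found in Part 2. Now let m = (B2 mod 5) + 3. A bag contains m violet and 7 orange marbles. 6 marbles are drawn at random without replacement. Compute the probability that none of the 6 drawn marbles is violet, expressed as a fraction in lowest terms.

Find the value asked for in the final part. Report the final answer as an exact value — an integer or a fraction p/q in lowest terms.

Part 1: remainder = value at the root: 7*(30)^2 + 6*(30)^1 + 9 = (6300) + (180) + (9) = 6489; answer 6489
Part 2: B1 = 6489; r = -28; cross terms: (13*-39 - 39*-28)=585, (39*14 - 36*-39)=1950, (36*9 - 18*14)=72, (18*4 - 8*9)=0, (8*-28 - 13*4)=-276; twice the area = |2331| = 2331; area = 2331/2; boundary points = 1 + 1 + 1 + 5 + 1 = 9; strictly interior points = area - boundary/2 + 1 = 1162; answer 1162
Part 3: B2 = 1162; m = 5; total draws C(12,6) = 924; favorable C(7,6) = 7; P = 1/132; answer 1/132

1/132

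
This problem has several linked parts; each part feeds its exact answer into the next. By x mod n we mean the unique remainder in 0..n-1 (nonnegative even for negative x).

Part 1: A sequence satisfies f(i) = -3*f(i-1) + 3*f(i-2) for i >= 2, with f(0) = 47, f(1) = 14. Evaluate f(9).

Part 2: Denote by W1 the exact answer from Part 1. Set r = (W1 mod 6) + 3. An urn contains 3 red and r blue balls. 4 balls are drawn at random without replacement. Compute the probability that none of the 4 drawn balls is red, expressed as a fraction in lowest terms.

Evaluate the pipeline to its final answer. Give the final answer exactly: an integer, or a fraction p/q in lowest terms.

Part 1: f(2) = -3*(14) + 3*(47) = 99; iterating: f(2)=99, f(3)=-255, f(4)=1062, f(5)=-3951, f(6)=15039, f(7)=-56970, f(8)=216027, f(9)=-818991; answer -818991
Part 2: W1 = -818991; r = 6; total draws C(9,4) = 126; favorable C(6,4) = 15; P = 5/42; answer 5/42

5/42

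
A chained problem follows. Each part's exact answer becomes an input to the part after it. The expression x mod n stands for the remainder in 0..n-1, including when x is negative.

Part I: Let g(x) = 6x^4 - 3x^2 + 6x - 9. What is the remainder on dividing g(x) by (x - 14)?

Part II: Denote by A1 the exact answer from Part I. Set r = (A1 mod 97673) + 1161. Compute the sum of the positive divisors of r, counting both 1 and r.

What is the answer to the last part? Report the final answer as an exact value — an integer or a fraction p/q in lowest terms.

61392

Part I: remainder = value at the root: 6*(14)^4 - 3*(14)^2 + 6*(14)^1 - 9 = (230496) + (-588) + (84) + (-9) = 229983; answer 229983
Part II: A1 = 229983; r = 35798; 35798 = 2 * 7 * 2557; sigma = (1 + 2) * (1 + 7) * (1 + 2557) = 3 * 8 * 2558 = 61392; answer 61392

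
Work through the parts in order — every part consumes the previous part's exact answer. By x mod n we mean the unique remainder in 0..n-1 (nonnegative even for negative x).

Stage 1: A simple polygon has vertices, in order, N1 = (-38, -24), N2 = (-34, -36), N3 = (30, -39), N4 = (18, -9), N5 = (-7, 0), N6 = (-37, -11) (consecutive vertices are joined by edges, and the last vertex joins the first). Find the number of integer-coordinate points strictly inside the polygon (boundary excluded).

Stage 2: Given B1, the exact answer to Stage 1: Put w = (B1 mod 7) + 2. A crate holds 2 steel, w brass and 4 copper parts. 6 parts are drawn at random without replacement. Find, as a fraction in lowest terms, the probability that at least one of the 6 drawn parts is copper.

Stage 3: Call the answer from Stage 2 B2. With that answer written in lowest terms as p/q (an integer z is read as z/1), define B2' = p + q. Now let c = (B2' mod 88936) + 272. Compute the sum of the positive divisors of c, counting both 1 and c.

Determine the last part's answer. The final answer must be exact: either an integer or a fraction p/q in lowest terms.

Stage 1: cross terms: (-38*-36 - -34*-24)=552, (-34*-39 - 30*-36)=2406, (30*-9 - 18*-39)=432, (18*0 - -7*-9)=-63, (-7*-11 - -37*0)=77, (-37*-24 - -38*-11)=470; twice the area = |3874| = 3874; area = 1937; boundary points = 4 + 1 + 6 + 1 + 1 + 1 = 14; strictly interior points = area - boundary/2 + 1 = 1931; answer 1931
Stage 2: B1 = 1931; w = 8; total draws C(14,6) = 3003; complement C(10,6) = 210; favorable 3003 - 210 = 2793; P = 133/143; answer 133/143
Stage 3: B2 = 133/143; threaded value p + q = 276; c = 548; 548 = 2^2 * 137; sigma = (1 + 2 + 4) * (1 + 137) = 7 * 138 = 966; answer 966

966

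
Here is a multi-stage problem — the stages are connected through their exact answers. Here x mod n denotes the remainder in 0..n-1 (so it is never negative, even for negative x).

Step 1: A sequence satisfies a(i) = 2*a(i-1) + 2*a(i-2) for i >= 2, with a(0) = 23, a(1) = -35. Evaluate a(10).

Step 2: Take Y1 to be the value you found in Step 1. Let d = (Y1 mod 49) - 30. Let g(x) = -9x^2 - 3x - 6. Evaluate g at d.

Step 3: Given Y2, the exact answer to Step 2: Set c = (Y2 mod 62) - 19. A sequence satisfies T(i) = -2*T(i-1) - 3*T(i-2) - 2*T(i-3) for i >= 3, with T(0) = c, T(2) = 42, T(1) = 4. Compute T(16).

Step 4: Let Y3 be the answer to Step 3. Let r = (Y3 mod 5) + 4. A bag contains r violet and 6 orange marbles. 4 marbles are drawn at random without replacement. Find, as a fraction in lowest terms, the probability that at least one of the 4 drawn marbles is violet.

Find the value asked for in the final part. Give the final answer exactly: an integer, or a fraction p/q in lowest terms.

Step 1: a(2) = 2*(-35) + 2*(23) = -24; iterating: a(2)=-24, a(3)=-118, a(4)=-284, a(5)=-804, a(6)=-2176, a(7)=-5960, a(8)=-16272, a(9)=-44464, a(10)=-121472; answer -121472
Step 2: Y1 = -121472; d = 18; -9*(18)^2 - 3*(18)^1 - 6 = (-2916) + (-54) + (-6) = -2976; answer -2976
Step 3: Y2 = -2976; c = -19; T(3) = -2*(42) - 3*(4) - 2*(-19) = -58; iterating: T(3)=-58, T(4)=-18, T(5)=126, T(6)=-82, T(7)=-178, T(8)=350, T(9)=-2, T(10)=-690, T(11)=686, T(12)=702, T(13)=-2082, T(14)=686, T(15)=3470, T(16)=-4834; answer -4834
Step 4: Y3 = -4834; r = 5; total draws C(11,4) = 330; complement C(6,4) = 15; favorable 330 - 15 = 315; P = 21/22; answer 21/22

21/22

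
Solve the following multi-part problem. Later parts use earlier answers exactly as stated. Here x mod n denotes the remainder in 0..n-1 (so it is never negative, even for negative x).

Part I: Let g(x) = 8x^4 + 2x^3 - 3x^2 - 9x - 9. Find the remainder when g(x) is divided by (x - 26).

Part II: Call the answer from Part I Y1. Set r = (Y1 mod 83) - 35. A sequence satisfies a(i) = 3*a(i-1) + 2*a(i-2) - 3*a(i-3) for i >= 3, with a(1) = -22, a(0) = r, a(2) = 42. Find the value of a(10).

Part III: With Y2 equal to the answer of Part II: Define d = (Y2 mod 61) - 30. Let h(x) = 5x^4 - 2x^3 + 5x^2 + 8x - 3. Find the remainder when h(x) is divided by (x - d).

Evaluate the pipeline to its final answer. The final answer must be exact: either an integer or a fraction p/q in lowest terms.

Part I: remainder = value at the root: 8*(26)^4 + 2*(26)^3 - 3*(26)^2 - 9*(26)^1 - 9 = (3655808) + (35152) + (-2028) + (-234) + (-9) = 3688689; answer 3688689
Part II: Y1 = 3688689; r = -32; a(3) = 3*(42) + 2*(-22) - 3*(-32) = 178; iterating: a(3)=178, a(4)=684, a(5)=2282, a(6)=7680, a(7)=25552, a(8)=85170, a(9)=283574, a(10)=944406; answer 944406
Part III: Y2 = 944406; d = -26; remainder = value at the root: 5*(-26)^4 - 2*(-26)^3 + 5*(-26)^2 + 8*(-26)^1 - 3 = (2284880) + (35152) + (3380) + (-208) + (-3) = 2323201; answer 2323201

2323201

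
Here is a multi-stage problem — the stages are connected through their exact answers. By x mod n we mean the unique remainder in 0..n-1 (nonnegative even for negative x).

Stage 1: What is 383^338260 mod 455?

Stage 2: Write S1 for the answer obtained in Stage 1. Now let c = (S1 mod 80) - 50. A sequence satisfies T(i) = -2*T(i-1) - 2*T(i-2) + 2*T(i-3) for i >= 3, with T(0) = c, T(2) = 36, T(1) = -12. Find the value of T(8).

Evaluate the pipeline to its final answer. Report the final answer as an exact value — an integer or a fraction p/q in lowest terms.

-768

Stage 1: squarings mod 455: 383^1=383, 383^2=179, 383^4=191, 383^8=81, 383^16=191, 383^32=81, 383^64=191, 383^128=81, 383^256=191, 383^512=81, 383^1024=191, 383^2048=81, 383^4096=191, 383^8192=81, 383^16384=191, 383^32768=81, 383^65536=191, 383^131072=81, 383^262144=191; 383^338260 = 383^4 * 383^16 * 383^64 * 383^256 * 383^2048 * 383^8192 * 383^65536 * 383^262144 = 191 (mod 455); answer 191
Stage 2: S1 = 191; c = -19; T(3) = -2*(36) - 2*(-12) + 2*(-19) = -86; iterating: T(3)=-86, T(4)=76, T(5)=92, T(6)=-508, T(7)=984, T(8)=-768; answer -768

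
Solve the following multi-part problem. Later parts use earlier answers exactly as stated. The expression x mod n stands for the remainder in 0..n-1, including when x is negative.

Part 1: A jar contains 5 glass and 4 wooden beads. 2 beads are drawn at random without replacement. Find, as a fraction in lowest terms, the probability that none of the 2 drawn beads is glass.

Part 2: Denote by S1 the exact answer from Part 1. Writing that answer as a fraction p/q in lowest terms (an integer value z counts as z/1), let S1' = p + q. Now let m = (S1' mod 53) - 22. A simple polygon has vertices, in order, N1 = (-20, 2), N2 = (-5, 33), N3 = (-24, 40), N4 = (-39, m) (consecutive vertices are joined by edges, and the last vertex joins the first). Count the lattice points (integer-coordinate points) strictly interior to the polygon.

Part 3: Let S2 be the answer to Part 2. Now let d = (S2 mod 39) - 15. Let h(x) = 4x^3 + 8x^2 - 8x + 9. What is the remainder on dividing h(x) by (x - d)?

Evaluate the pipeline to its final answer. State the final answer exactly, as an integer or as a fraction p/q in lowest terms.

Part 1: total draws C(9,2) = 36; favorable C(4,2) = 6; P = 1/6; answer 1/6
Part 2: S1 = 1/6; threaded value p + q = 7; m = -15; cross terms: (-20*33 - -5*2)=-650, (-5*40 - -24*33)=592, (-24*-15 - -39*40)=1920, (-39*2 - -20*-15)=-378; twice the area = |1484| = 1484; area = 742; boundary points = 1 + 1 + 5 + 1 = 8; strictly interior points = area - boundary/2 + 1 = 739; answer 739
Part 3: S2 = 739; d = 22; remainder = value at the root: 4*(22)^3 + 8*(22)^2 - 8*(22)^1 + 9 = (42592) + (3872) + (-176) + (9) = 46297; answer 46297

46297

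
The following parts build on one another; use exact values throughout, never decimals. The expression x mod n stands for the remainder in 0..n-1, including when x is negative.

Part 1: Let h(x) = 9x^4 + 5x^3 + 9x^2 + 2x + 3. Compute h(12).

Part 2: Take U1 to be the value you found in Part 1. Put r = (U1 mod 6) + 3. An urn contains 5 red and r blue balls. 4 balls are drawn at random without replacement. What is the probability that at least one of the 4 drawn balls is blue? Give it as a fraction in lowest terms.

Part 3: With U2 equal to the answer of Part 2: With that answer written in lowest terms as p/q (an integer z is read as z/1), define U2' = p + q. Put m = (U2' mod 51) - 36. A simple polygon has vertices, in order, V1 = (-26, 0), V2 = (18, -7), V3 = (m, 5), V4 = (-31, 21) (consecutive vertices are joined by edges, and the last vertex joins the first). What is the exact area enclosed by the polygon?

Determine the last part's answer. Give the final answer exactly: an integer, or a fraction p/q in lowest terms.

777/2

Part 1: 9*(12)^4 + 5*(12)^3 + 9*(12)^2 + 2*(12)^1 + 3 = (186624) + (8640) + (1296) + (24) + (3) = 196587; answer 196587
Part 2: U1 = 196587; r = 6; total draws C(11,4) = 330; complement C(5,4) = 5; favorable 330 - 5 = 325; P = 65/66; answer 65/66
Part 3: U2 = 65/66; threaded value p + q = 131; m = -7; cross terms: (-26*-7 - 18*0)=182, (18*5 - -7*-7)=41, (-7*21 - -31*5)=8, (-31*0 - -26*21)=546; twice the area = |777| = 777; area = 777/2; answer 777/2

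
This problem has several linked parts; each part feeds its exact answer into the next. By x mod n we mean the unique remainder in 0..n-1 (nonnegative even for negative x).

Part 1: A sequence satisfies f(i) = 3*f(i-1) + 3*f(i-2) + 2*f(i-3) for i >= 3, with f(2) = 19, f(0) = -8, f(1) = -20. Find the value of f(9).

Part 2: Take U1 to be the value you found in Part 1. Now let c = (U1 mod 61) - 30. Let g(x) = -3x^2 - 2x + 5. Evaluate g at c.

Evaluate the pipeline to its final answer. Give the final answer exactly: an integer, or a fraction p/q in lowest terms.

Part 1: f(3) = 3*(19) + 3*(-20) + 2*(-8) = -19; iterating: f(3)=-19, f(4)=-40, f(5)=-139, f(6)=-575, f(7)=-2222, f(8)=-8669, f(9)=-33823; answer -33823
Part 2: U1 = -33823; c = 2; -3*(2)^2 - 2*(2)^1 + 5 = (-12) + (-4) + (5) = -11; answer -11

-11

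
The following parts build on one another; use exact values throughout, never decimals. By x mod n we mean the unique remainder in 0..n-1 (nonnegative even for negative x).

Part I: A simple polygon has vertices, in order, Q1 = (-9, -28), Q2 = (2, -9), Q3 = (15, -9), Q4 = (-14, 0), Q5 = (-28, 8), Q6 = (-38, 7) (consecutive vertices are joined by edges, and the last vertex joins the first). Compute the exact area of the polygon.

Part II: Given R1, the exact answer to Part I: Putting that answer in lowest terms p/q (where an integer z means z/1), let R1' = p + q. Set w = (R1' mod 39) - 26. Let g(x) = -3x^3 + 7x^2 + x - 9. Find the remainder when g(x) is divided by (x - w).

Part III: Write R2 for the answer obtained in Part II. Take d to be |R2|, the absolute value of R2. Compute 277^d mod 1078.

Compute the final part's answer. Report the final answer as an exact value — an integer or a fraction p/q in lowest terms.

Part I: cross terms: (-9*-9 - 2*-28)=137, (2*-9 - 15*-9)=117, (15*0 - -14*-9)=-126, (-14*8 - -28*0)=-112, (-28*7 - -38*8)=108, (-38*-28 - -9*7)=1127; twice the area = |1251| = 1251; area = 1251/2; answer 1251/2
Part II: R1 = 1251/2; threaded value p + q = 1253; w = -21; remainder = value at the root: -3*(-21)^3 + 7*(-21)^2 + 1*(-21)^1 - 9 = (27783) + (3087) + (-21) + (-9) = 30840; answer 30840
Part III: R2 = 30840; d = 30840; squarings mod 1078: 277^1=277, 277^2=191, 277^4=907, 277^8=135, 277^16=977, 277^32=499, 277^64=1061, 277^128=289, 277^256=515, 277^512=37, 277^1024=291, 277^2048=597, 277^4096=669, 277^8192=191, 277^16384=907; 277^30840 = 277^8 * 277^16 * 277^32 * 277^64 * 277^2048 * 277^4096 * 277^8192 * 277^16384 = 925 (mod 1078); answer 925

925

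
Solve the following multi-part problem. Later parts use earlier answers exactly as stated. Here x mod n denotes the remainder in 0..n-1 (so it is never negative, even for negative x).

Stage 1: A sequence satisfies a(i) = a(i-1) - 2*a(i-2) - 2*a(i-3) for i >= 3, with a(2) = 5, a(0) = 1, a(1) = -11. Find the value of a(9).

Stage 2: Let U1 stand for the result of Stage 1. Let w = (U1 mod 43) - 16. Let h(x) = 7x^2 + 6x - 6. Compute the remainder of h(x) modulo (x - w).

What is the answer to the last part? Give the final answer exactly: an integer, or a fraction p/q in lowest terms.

Stage 1: a(3) = 1*(5) - 2*(-11) - 2*(1) = 25; iterating: a(3)=25, a(4)=37, a(5)=-23, a(6)=-147, a(7)=-175, a(8)=165, a(9)=809; answer 809
Stage 2: U1 = 809; w = 19; remainder = value at the root: 7*(19)^2 + 6*(19)^1 - 6 = (2527) + (114) + (-6) = 2635; answer 2635

2635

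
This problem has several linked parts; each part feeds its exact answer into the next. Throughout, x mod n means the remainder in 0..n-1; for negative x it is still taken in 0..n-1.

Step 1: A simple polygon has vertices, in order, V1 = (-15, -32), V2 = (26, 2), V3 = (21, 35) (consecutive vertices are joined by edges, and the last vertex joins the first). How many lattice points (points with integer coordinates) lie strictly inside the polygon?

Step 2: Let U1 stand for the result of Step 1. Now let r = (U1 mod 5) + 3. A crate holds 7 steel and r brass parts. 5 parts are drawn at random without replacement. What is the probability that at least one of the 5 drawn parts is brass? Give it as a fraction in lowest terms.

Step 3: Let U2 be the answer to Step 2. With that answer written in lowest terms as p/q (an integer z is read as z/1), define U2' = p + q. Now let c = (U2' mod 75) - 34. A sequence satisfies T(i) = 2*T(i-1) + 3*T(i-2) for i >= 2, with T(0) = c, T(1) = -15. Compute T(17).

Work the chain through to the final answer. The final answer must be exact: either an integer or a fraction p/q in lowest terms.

Step 1: cross terms: (-15*2 - 26*-32)=802, (26*35 - 21*2)=868, (21*-32 - -15*35)=-147; twice the area = |1523| = 1523; area = 1523/2; boundary points = 1 + 1 + 1 = 3; strictly interior points = area - boundary/2 + 1 = 761; answer 761
Step 2: U1 = 761; r = 4; total draws C(11,5) = 462; complement C(7,5) = 21; favorable 462 - 21 = 441; P = 21/22; answer 21/22
Step 3: U2 = 21/22; threaded value p + q = 43; c = 9; T(2) = 2*(-15) + 3*(9) = -3; iterating: T(2)=-3, T(3)=-51, T(4)=-111, T(5)=-375, T(6)=-1083, T(7)=-3291, T(8)=-9831, T(9)=-29535, T(10)=-88563, T(11)=-265731, T(12)=-797151, T(13)=-2391495, T(14)=-7174443, T(15)=-21523371, T(16)=-64570071, T(17)=-193710255; answer -193710255

-193710255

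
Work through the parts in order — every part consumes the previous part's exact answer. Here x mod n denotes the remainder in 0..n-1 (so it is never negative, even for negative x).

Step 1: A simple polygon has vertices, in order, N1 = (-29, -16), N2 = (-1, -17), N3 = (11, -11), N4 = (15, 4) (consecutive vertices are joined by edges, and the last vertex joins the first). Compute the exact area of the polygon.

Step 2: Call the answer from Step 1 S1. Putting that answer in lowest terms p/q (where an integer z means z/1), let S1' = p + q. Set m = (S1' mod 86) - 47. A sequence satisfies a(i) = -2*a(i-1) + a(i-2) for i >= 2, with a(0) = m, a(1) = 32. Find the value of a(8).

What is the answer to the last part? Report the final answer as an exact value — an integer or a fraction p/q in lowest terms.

-14746

Step 1: cross terms: (-29*-17 - -1*-16)=477, (-1*-11 - 11*-17)=198, (11*4 - 15*-11)=209, (15*-16 - -29*4)=-124; twice the area = |760| = 760; area = 380; answer 380
Step 2: S1 = 380; threaded value p + q = 381; m = -10; a(2) = -2*(32) + 1*(-10) = -74; iterating: a(2)=-74, a(3)=180, a(4)=-434, a(5)=1048, a(6)=-2530, a(7)=6108, a(8)=-14746; answer -14746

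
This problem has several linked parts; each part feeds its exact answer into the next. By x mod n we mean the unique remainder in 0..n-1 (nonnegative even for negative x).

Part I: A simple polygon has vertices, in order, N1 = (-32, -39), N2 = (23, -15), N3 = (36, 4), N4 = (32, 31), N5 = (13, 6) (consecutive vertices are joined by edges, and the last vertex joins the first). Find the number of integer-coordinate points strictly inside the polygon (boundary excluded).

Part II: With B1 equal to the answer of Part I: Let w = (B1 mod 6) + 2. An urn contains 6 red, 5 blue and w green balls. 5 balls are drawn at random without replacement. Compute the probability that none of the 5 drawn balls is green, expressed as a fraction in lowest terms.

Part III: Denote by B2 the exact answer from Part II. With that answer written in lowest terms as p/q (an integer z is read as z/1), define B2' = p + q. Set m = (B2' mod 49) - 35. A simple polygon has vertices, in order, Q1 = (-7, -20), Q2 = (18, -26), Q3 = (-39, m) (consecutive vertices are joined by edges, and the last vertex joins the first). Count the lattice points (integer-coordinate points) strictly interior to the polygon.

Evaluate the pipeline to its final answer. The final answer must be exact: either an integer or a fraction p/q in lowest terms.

Part I: cross terms: (-32*-15 - 23*-39)=1377, (23*4 - 36*-15)=632, (36*31 - 32*4)=988, (32*6 - 13*31)=-211, (13*-39 - -32*6)=-315; twice the area = |2471| = 2471; area = 2471/2; boundary points = 1 + 1 + 1 + 1 + 45 = 49; strictly interior points = area - boundary/2 + 1 = 1212; answer 1212
Part II: B1 = 1212; w = 2; total draws C(13,5) = 1287; favorable C(11,5) = 462; P = 14/39; answer 14/39
Part III: B2 = 14/39; threaded value p + q = 53; m = -31; cross terms: (-7*-26 - 18*-20)=542, (18*-31 - -39*-26)=-1572, (-39*-20 - -7*-31)=563; twice the area = |-467| = 467; area = 467/2; boundary points = 1 + 1 + 1 = 3; strictly interior points = area - boundary/2 + 1 = 233; answer 233

233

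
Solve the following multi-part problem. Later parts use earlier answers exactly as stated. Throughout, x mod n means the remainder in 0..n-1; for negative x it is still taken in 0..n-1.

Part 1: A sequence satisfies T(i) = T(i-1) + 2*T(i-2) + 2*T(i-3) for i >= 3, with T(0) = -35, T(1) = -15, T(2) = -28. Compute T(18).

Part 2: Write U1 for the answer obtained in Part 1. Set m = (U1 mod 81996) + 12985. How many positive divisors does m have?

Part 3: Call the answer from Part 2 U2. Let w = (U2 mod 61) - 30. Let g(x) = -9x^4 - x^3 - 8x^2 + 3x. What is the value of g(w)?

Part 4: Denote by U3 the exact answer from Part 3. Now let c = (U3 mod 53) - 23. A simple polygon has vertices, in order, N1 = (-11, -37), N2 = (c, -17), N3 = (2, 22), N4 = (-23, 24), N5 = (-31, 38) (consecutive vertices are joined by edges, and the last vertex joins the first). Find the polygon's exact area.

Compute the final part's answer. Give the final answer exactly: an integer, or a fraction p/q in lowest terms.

Part 1: T(3) = 1*(-28) + 2*(-15) + 2*(-35) = -128; iterating: T(3)=-128, T(4)=-214, T(5)=-526, T(6)=-1210, T(7)=-2690, T(8)=-6162, T(9)=-13962, T(10)=-31666, T(11)=-71914, T(12)=-163170, T(13)=-370330, T(14)=-840498, T(15)=-1907498, T(16)=-4329154, T(17)=-9825146, T(18)=-22298450; answer -22298450
Part 2: U1 = -22298450; m = 17447; 17447 = 73 * 239; number of divisors = (1+1) * (1+1) = 4; answer 4
Part 3: U2 = 4; w = -26; -9*(-26)^4 - 1*(-26)^3 - 8*(-26)^2 + 3*(-26)^1 = (-4112784) + (17576) + (-5408) + (-78) = -4100694; answer -4100694
Part 4: U3 = -4100694; c = -1; cross terms: (-11*-17 - -1*-37)=150, (-1*22 - 2*-17)=12, (2*24 - -23*22)=554, (-23*38 - -31*24)=-130, (-31*-37 - -11*38)=1565; twice the area = |2151| = 2151; area = 2151/2; answer 2151/2

2151/2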